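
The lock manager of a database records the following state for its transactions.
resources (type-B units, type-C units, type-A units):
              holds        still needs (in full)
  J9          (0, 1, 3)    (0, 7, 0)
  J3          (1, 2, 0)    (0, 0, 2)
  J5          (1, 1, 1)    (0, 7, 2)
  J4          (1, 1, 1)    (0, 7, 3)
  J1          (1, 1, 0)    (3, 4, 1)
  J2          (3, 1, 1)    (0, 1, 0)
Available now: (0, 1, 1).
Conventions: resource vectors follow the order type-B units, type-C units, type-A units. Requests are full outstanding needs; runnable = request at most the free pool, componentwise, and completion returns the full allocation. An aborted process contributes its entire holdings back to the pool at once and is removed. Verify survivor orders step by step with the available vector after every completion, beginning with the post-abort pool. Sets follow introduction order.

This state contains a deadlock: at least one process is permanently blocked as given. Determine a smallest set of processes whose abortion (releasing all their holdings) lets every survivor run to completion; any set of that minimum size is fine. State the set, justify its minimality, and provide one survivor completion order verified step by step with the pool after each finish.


Minimum abort set: J5 and J4.
Key observation: no ordering could ever have run J9 before the abort of J5 and J4; with (2, 2, 2) back in the pool it fits at step 4.
Minimality, checking each single-abort alternative: J9 alone leaves J5 blocked (short on type-C units); J3 alone leaves J9 blocked (short on type-C units); J5 alone leaves J9 blocked (short on type-C units); J4 alone leaves J9 blocked (short on type-C units); J1 alone leaves J9 blocked (short on type-C units); J2 alone leaves J9 blocked (short on type-C units).
Survivors finish in the order: J2, J3, J1, J9. Step-by-step check (pool after the aborts first):
  pool = (2, 3, 3)
  J2: need (0, 1, 0) fits (2, 3, 3); releases (3, 1, 1), pool now (5, 4, 4)
  J3: need (0, 0, 2) fits (5, 4, 4); releases (1, 2, 0), pool now (6, 6, 4)
  J1: need (3, 4, 1) fits (6, 6, 4); releases (1, 1, 0), pool now (7, 7, 4)
  J9: need (0, 7, 0) fits (7, 7, 4); releases (0, 1, 3), pool now (7, 8, 7)


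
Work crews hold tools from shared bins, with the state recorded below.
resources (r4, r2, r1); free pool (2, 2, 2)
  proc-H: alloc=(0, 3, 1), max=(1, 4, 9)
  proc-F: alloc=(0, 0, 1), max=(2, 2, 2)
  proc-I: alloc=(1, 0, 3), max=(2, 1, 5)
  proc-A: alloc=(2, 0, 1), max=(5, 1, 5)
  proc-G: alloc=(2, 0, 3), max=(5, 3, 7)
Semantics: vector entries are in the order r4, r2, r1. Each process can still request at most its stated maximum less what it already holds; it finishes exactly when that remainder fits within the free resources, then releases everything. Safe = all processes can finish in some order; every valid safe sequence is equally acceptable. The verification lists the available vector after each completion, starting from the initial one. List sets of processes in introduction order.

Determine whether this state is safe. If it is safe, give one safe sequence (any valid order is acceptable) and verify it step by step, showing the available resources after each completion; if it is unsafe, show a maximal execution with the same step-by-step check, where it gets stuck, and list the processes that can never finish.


The state is UNSAFE.
Key observation: after proc-I, proc-A, proc-F the pool peaks at (5, 2, 7), and each blocked process is short somewhere: proc-H on r1; proc-G on r2.
The run proc-I, proc-A, proc-F cannot be extended any further. Check, step by step:
  pool = (2, 2, 2)
  run proc-I (needs (1, 1, 2), free (2, 2, 2)); after release of (1, 0, 3) the pool is (3, 2, 5)
  run proc-A (needs (3, 1, 4), free (3, 2, 5)); after release of (2, 0, 1) the pool is (5, 2, 6)
  run proc-F (needs (2, 2, 1), free (5, 2, 6)); after release of (0, 0, 1) the pool is (5, 2, 7)
  proc-H cannot run: need (1, 1, 8) vs free (5, 2, 7) (insufficient r1)
  proc-G cannot run: need (3, 3, 4) vs free (5, 2, 7) (insufficient r2)
Never able to finish: proc-H and proc-G.


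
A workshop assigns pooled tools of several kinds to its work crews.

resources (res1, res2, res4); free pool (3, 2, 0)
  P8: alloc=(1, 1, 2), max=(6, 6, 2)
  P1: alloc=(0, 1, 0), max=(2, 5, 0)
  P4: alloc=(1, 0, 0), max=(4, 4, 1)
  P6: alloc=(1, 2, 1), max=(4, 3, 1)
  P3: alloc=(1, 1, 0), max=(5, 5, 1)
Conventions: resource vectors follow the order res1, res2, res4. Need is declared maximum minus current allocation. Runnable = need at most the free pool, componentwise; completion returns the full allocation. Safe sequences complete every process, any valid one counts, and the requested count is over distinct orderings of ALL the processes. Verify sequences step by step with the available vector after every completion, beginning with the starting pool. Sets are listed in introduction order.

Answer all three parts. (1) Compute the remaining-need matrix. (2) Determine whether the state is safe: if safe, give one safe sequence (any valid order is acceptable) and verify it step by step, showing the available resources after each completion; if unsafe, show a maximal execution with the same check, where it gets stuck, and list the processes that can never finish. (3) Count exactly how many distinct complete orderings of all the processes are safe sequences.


(1) Remaining need (order res1, res2, res4):
  P8: (5, 5, 0)
  P1: (2, 4, 0)
  P4: (3, 4, 1)
  P6: (3, 1, 0)
  P3: (4, 4, 1)
(2) SAFE. One safe sequence: P6, P4, P1, P8, P3.
Key observation: P6 marks the first exact bind of the order: its need (3, 1, 0) fits the free (3, 2, 0) with zero slack on a requested resource.
Step-by-step check:
  pool = (3, 2, 0)
  P6 needs (3, 1, 0) <= (3, 2, 0) -> finishes; pool += (1, 2, 1) = (4, 4, 1)
  P4 needs (3, 4, 1) <= (4, 4, 1) -> finishes; pool += (1, 0, 0) = (5, 4, 1)
  P1 needs (2, 4, 0) <= (5, 4, 1) -> finishes; pool += (0, 1, 0) = (5, 5, 1)
  P8 needs (5, 5, 0) <= (5, 5, 1) -> finishes; pool += (1, 1, 2) = (6, 6, 3)
  P3 needs (4, 4, 1) <= (6, 6, 3) -> finishes; pool += (1, 1, 0) = (7, 7, 3)
(3) Precisely 14 of the possible complete orderings are safe sequences.


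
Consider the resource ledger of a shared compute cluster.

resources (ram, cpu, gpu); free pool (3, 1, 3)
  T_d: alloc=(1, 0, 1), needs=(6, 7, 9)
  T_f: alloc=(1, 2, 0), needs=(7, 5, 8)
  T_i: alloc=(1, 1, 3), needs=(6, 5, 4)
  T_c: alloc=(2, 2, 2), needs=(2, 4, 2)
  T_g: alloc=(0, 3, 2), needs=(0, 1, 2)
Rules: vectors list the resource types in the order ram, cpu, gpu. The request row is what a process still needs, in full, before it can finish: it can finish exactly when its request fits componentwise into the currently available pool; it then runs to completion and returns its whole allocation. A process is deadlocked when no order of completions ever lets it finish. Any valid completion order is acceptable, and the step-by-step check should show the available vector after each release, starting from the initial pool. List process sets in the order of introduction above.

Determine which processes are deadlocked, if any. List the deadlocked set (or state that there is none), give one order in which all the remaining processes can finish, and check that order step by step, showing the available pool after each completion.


Deadlocked: T_d, T_f and T_i.
Key observation: the wall is ram: completing T_g, T_c brings the pool only to (5, 6, 7), and all the rest need more.
A valid finishing order for the others: T_g, T_c. Walking it through:
  pool = (3, 1, 3)
  T_g needs (0, 1, 2) <= (3, 1, 3) -> finishes; pool += (0, 3, 2) = (3, 4, 5)
  T_c needs (2, 4, 2) <= (3, 4, 5) -> finishes; pool += (2, 2, 2) = (5, 6, 7)
The blocked processes can never fit:
  T_d cannot run: need (6, 7, 9) vs free (5, 6, 7) (insufficient ram, cpu and gpu)
  T_f cannot run: need (7, 5, 8) vs free (5, 6, 7) (insufficient ram and gpu)
  T_i cannot run: need (6, 5, 4) vs free (5, 6, 7) (insufficient ram)


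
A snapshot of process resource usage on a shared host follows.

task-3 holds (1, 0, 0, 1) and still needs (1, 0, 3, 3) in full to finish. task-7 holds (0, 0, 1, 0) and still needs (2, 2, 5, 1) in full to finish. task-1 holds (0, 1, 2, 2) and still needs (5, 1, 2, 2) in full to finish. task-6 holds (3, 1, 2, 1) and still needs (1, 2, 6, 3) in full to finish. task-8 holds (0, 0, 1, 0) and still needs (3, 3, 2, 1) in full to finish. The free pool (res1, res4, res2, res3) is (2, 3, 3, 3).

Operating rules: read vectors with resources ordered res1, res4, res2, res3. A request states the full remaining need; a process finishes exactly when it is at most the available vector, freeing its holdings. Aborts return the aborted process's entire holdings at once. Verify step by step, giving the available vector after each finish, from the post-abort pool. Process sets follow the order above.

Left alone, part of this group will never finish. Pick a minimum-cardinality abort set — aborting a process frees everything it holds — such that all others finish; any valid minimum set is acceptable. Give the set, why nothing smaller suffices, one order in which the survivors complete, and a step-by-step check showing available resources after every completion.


Abort task-6.
Key observation: the deadlocked task-7 becomes finishable only because task-6 released (3, 1, 2, 1); it completes at step 1 below.
Why nothing smaller works: aborting no one leaves the state deadlocked as given.
The survivors complete as task-7, task-8, task-3, task-1. Check, step by step (starting from the post-abort pool):
  pool = (5, 4, 5, 4)
  task-7: need (2, 2, 5, 1) fits (5, 4, 5, 4); releases (0, 0, 1, 0), pool now (5, 4, 6, 4)
  task-8: need (3, 3, 2, 1) fits (5, 4, 6, 4); releases (0, 0, 1, 0), pool now (5, 4, 7, 4)
  task-3: need (1, 0, 3, 3) fits (5, 4, 7, 4); releases (1, 0, 0, 1), pool now (6, 4, 7, 5)
  task-1: need (5, 1, 2, 2) fits (6, 4, 7, 5); releases (0, 1, 2, 2), pool now (6, 5, 9, 7)


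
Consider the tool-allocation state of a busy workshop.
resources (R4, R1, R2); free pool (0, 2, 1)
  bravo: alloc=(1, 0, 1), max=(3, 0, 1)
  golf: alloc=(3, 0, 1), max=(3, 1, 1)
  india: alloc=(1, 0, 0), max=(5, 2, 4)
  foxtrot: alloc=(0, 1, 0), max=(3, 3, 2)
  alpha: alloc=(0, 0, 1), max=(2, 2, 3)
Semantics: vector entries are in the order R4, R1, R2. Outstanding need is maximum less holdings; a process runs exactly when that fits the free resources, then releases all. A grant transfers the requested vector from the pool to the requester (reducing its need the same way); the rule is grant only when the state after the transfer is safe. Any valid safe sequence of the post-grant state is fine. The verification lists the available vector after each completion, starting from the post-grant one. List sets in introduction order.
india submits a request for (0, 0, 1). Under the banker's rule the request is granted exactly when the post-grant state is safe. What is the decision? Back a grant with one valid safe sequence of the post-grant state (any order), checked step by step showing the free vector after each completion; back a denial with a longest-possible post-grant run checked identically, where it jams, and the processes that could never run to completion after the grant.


GRANT: granting preserves safety; a valid post-grant sequence is golf, bravo, foxtrot, alpha, india.
Key observation: with (0, 2, 0) left after the transfer, golf can run at once — the state stays safe.
Step-by-step check of the post-grant state:
  pool = (0, 2, 0)
  golf needs (0, 1, 0) <= (0, 2, 0) -> finishes; pool += (3, 0, 1) = (3, 2, 1)
  bravo needs (2, 0, 0) <= (3, 2, 1) -> finishes; pool += (1, 0, 1) = (4, 2, 2)
  foxtrot needs (3, 2, 2) <= (4, 2, 2) -> finishes; pool += (0, 1, 0) = (4, 3, 2)
  alpha needs (2, 2, 2) <= (4, 3, 2) -> finishes; pool += (0, 0, 1) = (4, 3, 3)
  india needs (4, 2, 3) <= (4, 3, 3) -> finishes; pool += (1, 0, 1) = (5, 3, 4)


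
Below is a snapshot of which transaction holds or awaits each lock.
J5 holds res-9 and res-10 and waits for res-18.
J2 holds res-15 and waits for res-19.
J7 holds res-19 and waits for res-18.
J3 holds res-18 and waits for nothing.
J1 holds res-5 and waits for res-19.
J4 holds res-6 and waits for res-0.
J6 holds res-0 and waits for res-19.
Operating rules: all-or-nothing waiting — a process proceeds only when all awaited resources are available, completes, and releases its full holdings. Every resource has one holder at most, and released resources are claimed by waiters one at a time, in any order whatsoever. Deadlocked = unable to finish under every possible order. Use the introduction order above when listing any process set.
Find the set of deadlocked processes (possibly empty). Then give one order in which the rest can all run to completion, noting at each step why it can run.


The deadlocked set is empty.
Key observation: although several processes wait, no cycle exists — each chain bottoms out at a free runner.
The rest can finish in the order J3, J7, J5, J6, J4, J1, J2.
Step-by-step check:
  J3 waits on nothing -> runs at once and releases res-18
  J7: everything it awaited (res-18) is free; runs, freeing res-19
  J5: everything it awaited (res-18) is free; runs, freeing res-9 and res-10
  J6: everything it awaited (res-19) is free; runs, freeing res-0
  J4: everything it awaited (res-0) is free; runs, freeing res-6
  J1: everything it awaited (res-19) is free; runs, freeing res-5
  J2: everything it awaited (res-19) is free; runs, freeing res-15


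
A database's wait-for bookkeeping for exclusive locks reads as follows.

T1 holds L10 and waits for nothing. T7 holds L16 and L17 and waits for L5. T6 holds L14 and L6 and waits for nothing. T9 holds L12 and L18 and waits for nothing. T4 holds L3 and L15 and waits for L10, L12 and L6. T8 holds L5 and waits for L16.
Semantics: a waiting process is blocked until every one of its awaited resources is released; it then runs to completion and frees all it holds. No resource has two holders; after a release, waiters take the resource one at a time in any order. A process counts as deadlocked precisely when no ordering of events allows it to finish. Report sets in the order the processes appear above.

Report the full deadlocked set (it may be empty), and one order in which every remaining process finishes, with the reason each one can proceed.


Deadlocked: T7 and T8.
Key observation: the cycle T7 -> T8 -> T7 can never break — each member waits on the next; no other process is dragged down with it.
The rest can finish in the order T1, T6, T9, T4.
Check, step by step:
  run T1 (it waits on nothing); releases L10
  run T6 (it waits on nothing); releases L14 and L6
  run T9 (it waits on nothing); releases L12 and L18
  T4: everything it awaited (L10, L12 and L6) is free; runs, freeing L3 and L15


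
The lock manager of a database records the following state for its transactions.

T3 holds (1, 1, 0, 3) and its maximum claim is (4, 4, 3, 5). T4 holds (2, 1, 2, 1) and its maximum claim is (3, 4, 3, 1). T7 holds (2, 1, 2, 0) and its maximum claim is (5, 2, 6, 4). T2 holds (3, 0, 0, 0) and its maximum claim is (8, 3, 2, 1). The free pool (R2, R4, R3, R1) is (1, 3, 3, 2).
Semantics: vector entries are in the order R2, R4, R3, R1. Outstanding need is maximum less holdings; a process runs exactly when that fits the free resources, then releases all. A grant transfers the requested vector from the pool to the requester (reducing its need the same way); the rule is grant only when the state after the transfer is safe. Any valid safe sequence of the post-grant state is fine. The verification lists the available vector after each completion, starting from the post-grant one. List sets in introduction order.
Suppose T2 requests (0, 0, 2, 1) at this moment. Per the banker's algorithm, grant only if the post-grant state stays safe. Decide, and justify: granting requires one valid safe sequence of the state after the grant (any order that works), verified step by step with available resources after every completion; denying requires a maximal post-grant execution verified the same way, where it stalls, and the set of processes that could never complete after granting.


DENY. Granting would leave the state unsafe.
Key observation: after T4, T3 the pool peaks at (4, 5, 3, 5), and each blocked process is short somewhere: T7 on R3; T2 on R2.
Pretend the grant happened; the run T4, T3 goes as far as possible. Verifying each step:
  pool = (1, 3, 1, 1)
  run T4 (needs (1, 3, 1, 0), free (1, 3, 1, 1)); after release of (2, 1, 2, 1) the pool is (3, 4, 3, 2)
  run T3 (needs (3, 3, 3, 2), free (3, 4, 3, 2)); after release of (1, 1, 0, 3) the pool is (4, 5, 3, 5)
  blocked: T7 wants (3, 1, 4, 4), pool (4, 5, 3, 5) — not enough R3
  blocked: T2 wants (5, 3, 0, 0), pool (4, 5, 3, 5) — not enough R2
Post-grant, the permanently blocked set is T7 and T2.


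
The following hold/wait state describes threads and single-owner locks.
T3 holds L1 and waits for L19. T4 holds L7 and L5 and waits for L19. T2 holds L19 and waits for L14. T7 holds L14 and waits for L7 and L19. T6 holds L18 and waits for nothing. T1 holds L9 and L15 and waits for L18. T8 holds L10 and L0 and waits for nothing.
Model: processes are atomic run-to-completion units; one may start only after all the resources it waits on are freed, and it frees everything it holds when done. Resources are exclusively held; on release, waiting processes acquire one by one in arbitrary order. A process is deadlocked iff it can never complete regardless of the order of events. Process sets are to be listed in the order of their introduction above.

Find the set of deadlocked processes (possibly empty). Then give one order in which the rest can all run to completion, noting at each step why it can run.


The deadlocked set is T3, T4, T2 and T7.
Key observation: the cycle T2 -> T7 -> T4 -> T2 can never break — each member waits on the next; T3 waits into the deadlock from upstream.
The rest can finish in the order T6, T8, T1.
Step-by-step check:
  T6: no waits; runs immediately, freeing L18
  T8: no waits; runs immediately, freeing L10 and L0
  run T1 (all its waits — L18 — are resolved); releases L9 and L15


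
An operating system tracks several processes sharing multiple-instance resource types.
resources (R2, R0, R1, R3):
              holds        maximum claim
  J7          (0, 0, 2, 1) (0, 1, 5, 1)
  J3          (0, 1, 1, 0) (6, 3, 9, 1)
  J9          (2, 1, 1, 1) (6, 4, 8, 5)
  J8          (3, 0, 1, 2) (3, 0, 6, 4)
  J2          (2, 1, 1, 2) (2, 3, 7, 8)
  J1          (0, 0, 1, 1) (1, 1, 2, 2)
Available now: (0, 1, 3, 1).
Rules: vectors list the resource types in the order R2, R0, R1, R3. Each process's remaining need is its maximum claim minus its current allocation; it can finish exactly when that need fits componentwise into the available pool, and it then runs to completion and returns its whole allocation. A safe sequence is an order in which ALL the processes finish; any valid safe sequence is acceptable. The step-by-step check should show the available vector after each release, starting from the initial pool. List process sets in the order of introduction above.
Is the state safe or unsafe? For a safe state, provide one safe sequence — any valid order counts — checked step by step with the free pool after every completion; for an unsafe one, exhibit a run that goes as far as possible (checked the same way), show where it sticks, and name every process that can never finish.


The state is UNSAFE.
Key observation: after J7, J8, J1 complete, (3, 1, 7, 5) is the best the pool ever gets, yet each leftover process wants more R0.
The run J7, J8, J1 cannot be extended any further. Step-by-step check:
  pool = (0, 1, 3, 1)
  J7 needs (0, 1, 3, 0) <= (0, 1, 3, 1) -> finishes; pool += (0, 0, 2, 1) = (0, 1, 5, 2)
  J8 needs (0, 0, 5, 2) <= (0, 1, 5, 2) -> finishes; pool += (3, 0, 1, 2) = (3, 1, 6, 4)
  J1 needs (1, 1, 1, 1) <= (3, 1, 6, 4) -> finishes; pool += (0, 0, 1, 1) = (3, 1, 7, 5)
  J3 cannot run: need (6, 2, 8, 1) vs free (3, 1, 7, 5) (insufficient R2, R0 and R1)
  J9 cannot run: need (4, 3, 7, 4) vs free (3, 1, 7, 5) (insufficient R2 and R0)
  J2 cannot run: need (0, 2, 6, 6) vs free (3, 1, 7, 5) (insufficient R0 and R3)
Processes that can never finish: J3, J9 and J2.


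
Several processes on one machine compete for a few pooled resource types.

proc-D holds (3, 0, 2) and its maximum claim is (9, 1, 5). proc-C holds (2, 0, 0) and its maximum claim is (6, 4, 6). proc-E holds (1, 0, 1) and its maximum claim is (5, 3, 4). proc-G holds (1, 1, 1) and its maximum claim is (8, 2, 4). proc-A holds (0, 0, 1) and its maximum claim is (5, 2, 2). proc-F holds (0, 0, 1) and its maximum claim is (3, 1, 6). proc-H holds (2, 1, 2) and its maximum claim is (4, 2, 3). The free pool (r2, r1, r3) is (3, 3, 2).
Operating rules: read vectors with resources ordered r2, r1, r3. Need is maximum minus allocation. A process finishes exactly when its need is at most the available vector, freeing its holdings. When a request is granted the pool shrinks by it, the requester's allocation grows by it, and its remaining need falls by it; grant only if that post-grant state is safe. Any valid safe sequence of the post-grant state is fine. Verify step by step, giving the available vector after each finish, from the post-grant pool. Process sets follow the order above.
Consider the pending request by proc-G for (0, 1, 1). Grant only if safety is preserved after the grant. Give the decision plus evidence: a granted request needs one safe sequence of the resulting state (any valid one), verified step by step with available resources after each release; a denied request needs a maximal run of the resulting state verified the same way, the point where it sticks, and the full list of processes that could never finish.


GRANT: granting preserves safety; a valid post-grant sequence is proc-H, proc-A, proc-E, proc-D, proc-F, proc-G, proc-C.
Key observation: the transfer keeps a workable pool ((3, 2, 1)); proc-H starts the safe sequence.
Verifying the post-grant state step by step:
  pool = (3, 2, 1)
  proc-H needs (2, 1, 1) <= (3, 2, 1) -> finishes; pool += (2, 1, 2) = (5, 3, 3)
  proc-A needs (5, 2, 1) <= (5, 3, 3) -> finishes; pool += (0, 0, 1) = (5, 3, 4)
  proc-E needs (4, 3, 3) <= (5, 3, 4) -> finishes; pool += (1, 0, 1) = (6, 3, 5)
  proc-D needs (6, 1, 3) <= (6, 3, 5) -> finishes; pool += (3, 0, 2) = (9, 3, 7)
  proc-F needs (3, 1, 5) <= (9, 3, 7) -> finishes; pool += (0, 0, 1) = (9, 3, 8)
  proc-G needs (7, 0, 2) <= (9, 3, 8) -> finishes; pool += (1, 2, 2) = (10, 5, 10)
  proc-C needs (4, 4, 6) <= (10, 5, 10) -> finishes; pool += (2, 0, 0) = (12, 5, 10)


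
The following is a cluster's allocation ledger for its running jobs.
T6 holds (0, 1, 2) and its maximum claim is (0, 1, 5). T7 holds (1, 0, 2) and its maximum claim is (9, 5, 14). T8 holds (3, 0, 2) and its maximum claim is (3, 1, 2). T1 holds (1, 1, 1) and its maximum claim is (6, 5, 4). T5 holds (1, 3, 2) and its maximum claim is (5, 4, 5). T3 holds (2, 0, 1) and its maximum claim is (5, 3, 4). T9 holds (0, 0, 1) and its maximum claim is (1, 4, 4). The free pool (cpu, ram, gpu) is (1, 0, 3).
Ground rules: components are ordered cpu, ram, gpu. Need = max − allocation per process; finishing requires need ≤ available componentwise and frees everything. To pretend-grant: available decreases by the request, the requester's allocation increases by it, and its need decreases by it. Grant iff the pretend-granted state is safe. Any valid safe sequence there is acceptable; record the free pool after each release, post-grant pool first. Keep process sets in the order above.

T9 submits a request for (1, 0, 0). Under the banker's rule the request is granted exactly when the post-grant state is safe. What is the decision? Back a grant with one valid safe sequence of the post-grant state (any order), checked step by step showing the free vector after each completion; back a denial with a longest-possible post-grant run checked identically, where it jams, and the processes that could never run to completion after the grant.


DENY — the pretend-granted state is unsafe.
Key observation: after T6, T8 the pool peaks at (3, 1, 7), and each blocked process is short somewhere: T7 on cpu, ram, gpu; T1 on cpu, ram; T5 on cpu; T3 on ram; T9 on ram.
Pretend the grant happened; the run T6, T8 goes as far as possible. Step-by-step check:
  pool = (0, 0, 3)
  T6: need (0, 0, 3) fits (0, 0, 3); releases (0, 1, 2), pool now (0, 1, 5)
  T8: need (0, 1, 0) fits (0, 1, 5); releases (3, 0, 2), pool now (3, 1, 7)
  T7 still needs (8, 5, 12) but only (3, 1, 7) is free — short on cpu, ram and gpu
  T1 still needs (5, 4, 3) but only (3, 1, 7) is free — short on cpu and ram
  T5 still needs (4, 1, 3) but only (3, 1, 7) is free — short on cpu
  T3 still needs (3, 3, 3) but only (3, 1, 7) is free — short on ram
  T9 still needs (0, 4, 3) but only (3, 1, 7) is free — short on ram
Post-grant, the permanently blocked set is T7, T1, T5, T3 and T9.


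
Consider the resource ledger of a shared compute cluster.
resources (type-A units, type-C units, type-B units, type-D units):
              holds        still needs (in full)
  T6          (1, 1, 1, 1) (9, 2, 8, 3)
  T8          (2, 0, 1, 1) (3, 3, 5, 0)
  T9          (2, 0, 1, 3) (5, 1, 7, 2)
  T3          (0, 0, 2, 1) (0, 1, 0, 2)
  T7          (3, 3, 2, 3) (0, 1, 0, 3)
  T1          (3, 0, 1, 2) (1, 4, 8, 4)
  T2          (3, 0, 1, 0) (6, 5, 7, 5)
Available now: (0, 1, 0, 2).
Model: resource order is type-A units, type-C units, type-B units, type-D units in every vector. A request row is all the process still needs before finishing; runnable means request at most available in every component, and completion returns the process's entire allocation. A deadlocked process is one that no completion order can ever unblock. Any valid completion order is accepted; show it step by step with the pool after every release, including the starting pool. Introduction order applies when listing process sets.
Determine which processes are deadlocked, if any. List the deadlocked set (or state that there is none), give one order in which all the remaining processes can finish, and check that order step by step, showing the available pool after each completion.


Deadlocked: T6, T8, T9, T1 and T2.
Key observation: the pool after T3, T7 is (3, 4, 4, 6); every surviving request exceeds it in type-B units, so progress ends there.
One completion order for the rest: T3, T7. Step-by-step check:
  pool = (0, 1, 0, 2)
  run T3 (needs (0, 1, 0, 2), free (0, 1, 0, 2)); after release of (0, 0, 2, 1) the pool is (0, 1, 2, 3)
  run T7 (needs (0, 1, 0, 3), free (0, 1, 2, 3)); after release of (3, 3, 2, 3) the pool is (3, 4, 4, 6)
None of the blocked processes ever fits:
  T6 cannot run: need (9, 2, 8, 3) vs free (3, 4, 4, 6) (insufficient type-A units and type-B units)
  T8 cannot run: need (3, 3, 5, 0) vs free (3, 4, 4, 6) (insufficient type-B units)
  T9 cannot run: need (5, 1, 7, 2) vs free (3, 4, 4, 6) (insufficient type-A units and type-B units)
  T1 cannot run: need (1, 4, 8, 4) vs free (3, 4, 4, 6) (insufficient type-B units)
  T2 cannot run: need (6, 5, 7, 5) vs free (3, 4, 4, 6) (insufficient type-A units, type-C units and type-B units)


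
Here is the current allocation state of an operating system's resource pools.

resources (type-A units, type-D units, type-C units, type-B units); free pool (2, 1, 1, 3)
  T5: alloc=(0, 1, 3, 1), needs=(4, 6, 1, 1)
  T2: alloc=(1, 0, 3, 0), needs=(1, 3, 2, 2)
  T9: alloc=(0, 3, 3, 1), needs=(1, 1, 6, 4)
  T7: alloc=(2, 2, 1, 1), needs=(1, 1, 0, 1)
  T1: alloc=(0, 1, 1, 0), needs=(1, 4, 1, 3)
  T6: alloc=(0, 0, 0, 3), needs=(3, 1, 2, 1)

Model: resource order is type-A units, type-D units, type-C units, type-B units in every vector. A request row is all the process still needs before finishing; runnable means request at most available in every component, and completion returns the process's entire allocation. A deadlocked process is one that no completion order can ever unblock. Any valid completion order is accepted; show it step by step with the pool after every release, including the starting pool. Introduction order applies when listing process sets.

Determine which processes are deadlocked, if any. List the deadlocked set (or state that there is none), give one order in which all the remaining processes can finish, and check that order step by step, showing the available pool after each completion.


Deadlocked: T5, T9 and T1.
Key observation: after T7, T2, T6 the pool peaks at (5, 3, 5, 7), and each blocked process is short somewhere: T5 on type-D units; T9 on type-C units; T1 on type-D units.
One completion order for the rest: T7, T2, T6. Verifying each step:
  pool = (2, 1, 1, 3)
  run T7 (needs (1, 1, 0, 1), free (2, 1, 1, 3)); after release of (2, 2, 1, 1) the pool is (4, 3, 2, 4)
  run T2 (needs (1, 3, 2, 2), free (4, 3, 2, 4)); after release of (1, 0, 3, 0) the pool is (5, 3, 5, 4)
  run T6 (needs (3, 1, 2, 1), free (5, 3, 5, 4)); after release of (0, 0, 0, 3) the pool is (5, 3, 5, 7)
The blocked processes can never fit:
  T5 still needs (4, 6, 1, 1) but only (5, 3, 5, 7) is free — short on type-D units
  T9 still needs (1, 1, 6, 4) but only (5, 3, 5, 7) is free — short on type-C units
  T1 still needs (1, 4, 1, 3) but only (5, 3, 5, 7) is free — short on type-D units


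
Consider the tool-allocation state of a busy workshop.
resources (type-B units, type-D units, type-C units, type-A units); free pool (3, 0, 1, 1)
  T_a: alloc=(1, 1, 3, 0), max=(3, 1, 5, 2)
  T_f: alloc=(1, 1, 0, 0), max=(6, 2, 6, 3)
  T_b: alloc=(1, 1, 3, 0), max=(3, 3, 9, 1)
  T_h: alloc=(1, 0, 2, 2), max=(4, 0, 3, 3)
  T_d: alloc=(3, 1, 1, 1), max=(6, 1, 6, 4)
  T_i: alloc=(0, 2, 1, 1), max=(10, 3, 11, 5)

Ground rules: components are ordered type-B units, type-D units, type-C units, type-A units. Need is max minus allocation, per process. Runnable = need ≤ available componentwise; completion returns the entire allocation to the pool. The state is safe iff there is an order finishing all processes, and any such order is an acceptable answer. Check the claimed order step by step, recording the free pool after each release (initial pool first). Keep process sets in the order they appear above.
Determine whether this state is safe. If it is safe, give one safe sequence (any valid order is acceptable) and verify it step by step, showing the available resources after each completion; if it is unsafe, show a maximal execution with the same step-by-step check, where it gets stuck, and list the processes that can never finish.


The state is SAFE; one workable sequence: T_h, T_a, T_f, T_b, T_d, T_i.
Key observation: T_h is the earliest step where a requested resource binds exactly: need (3, 0, 1, 1), pool (3, 0, 1, 1) at its turn.
Walking it through:
  pool = (3, 0, 1, 1)
  run T_h (needs (3, 0, 1, 1), free (3, 0, 1, 1)); after release of (1, 0, 2, 2) the pool is (4, 0, 3, 3)
  run T_a (needs (2, 0, 2, 2), free (4, 0, 3, 3)); after release of (1, 1, 3, 0) the pool is (5, 1, 6, 3)
  run T_f (needs (5, 1, 6, 3), free (5, 1, 6, 3)); after release of (1, 1, 0, 0) the pool is (6, 2, 6, 3)
  run T_b (needs (2, 2, 6, 1), free (6, 2, 6, 3)); after release of (1, 1, 3, 0) the pool is (7, 3, 9, 3)
  run T_d (needs (3, 0, 5, 3), free (7, 3, 9, 3)); after release of (3, 1, 1, 1) the pool is (10, 4, 10, 4)
  run T_i (needs (10, 1, 10, 4), free (10, 4, 10, 4)); after release of (0, 2, 1, 1) the pool is (10, 6, 11, 5)


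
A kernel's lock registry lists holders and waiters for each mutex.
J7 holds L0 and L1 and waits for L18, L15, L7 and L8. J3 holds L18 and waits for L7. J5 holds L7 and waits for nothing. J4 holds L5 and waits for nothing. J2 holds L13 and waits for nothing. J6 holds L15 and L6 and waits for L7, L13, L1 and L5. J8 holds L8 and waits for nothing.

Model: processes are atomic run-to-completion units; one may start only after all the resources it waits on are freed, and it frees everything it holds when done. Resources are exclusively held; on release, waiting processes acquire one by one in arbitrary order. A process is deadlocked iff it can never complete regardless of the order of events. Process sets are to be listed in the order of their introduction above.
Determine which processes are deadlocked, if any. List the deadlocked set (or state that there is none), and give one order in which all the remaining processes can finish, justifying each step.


Deadlocked set: J7 and J6.
Key observation: along J7 -> J6 -> J7, each member waits on what the next one holds — a deadlock; no other process is dragged down with it.
A valid finishing order for the others: J5, J2, J8, J4, J3.
Check, step by step:
  J5: no waits; runs immediately, freeing L7
  J2: no waits; runs immediately, freeing L13
  J8: no waits; runs immediately, freeing L8
  J4: no waits; runs immediately, freeing L5
  run J3 (all its waits — L7 — are resolved); releases L18


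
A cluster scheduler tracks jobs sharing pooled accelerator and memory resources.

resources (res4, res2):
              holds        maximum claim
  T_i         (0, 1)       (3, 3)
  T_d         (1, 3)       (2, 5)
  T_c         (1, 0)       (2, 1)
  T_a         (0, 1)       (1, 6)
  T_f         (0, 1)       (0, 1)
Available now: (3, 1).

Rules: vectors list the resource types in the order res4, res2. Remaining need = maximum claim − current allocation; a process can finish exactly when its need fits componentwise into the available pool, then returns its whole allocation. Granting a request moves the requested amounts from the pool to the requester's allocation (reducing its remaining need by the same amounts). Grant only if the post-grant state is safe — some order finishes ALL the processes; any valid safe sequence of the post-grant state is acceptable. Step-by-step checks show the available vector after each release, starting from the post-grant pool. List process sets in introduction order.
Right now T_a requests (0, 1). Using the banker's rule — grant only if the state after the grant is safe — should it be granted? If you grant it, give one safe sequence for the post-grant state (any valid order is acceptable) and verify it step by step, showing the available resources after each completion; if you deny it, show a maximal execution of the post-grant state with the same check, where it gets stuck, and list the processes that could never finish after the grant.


DENY. Granting would leave the state unsafe.
Key observation: T_f, T_c can finish, but then (4, 1) is all there is, and the blocked group's res2 demands exceed it.
Pretend the grant happened; the run T_f, T_c goes as far as possible. Check, step by step:
  pool = (3, 0)
  run T_f (needs (0, 0), free (3, 0)); after release of (0, 1) the pool is (3, 1)
  run T_c (needs (1, 1), free (3, 1)); after release of (1, 0) the pool is (4, 1)
  blocked: T_i wants (3, 2), pool (4, 1) — not enough res2
  blocked: T_d wants (1, 2), pool (4, 1) — not enough res2
  blocked: T_a wants (1, 4), pool (4, 1) — not enough res2
Processes that could never finish after the grant: T_i, T_d and T_a.


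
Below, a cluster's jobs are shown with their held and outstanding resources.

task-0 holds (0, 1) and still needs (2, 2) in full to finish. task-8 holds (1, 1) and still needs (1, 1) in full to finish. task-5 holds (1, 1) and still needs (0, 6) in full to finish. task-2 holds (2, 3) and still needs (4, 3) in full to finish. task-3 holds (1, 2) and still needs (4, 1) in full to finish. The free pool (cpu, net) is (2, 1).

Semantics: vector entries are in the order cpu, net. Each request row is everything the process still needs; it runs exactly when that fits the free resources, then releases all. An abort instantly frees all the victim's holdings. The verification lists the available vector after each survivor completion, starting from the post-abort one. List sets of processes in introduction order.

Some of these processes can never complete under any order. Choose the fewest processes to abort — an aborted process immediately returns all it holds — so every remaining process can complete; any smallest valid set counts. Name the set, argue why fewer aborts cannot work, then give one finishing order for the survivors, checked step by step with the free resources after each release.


The answer: abort task-3.
Key observation: no ordering could ever have run task-2 before the abort of task-3; with (1, 2) back in the pool it fits at step 3.
No smaller set exists: with zero aborts the deadlock remains.
The survivors complete as task-0, task-8, task-2, task-5. Check, step by step (starting from the post-abort pool):
  pool = (3, 3)
  task-0 needs (2, 2) <= (3, 3) -> finishes; pool += (0, 1) = (3, 4)
  task-8 needs (1, 1) <= (3, 4) -> finishes; pool += (1, 1) = (4, 5)
  task-2 needs (4, 3) <= (4, 5) -> finishes; pool += (2, 3) = (6, 8)
  task-5 needs (0, 6) <= (6, 8) -> finishes; pool += (1, 1) = (7, 9)


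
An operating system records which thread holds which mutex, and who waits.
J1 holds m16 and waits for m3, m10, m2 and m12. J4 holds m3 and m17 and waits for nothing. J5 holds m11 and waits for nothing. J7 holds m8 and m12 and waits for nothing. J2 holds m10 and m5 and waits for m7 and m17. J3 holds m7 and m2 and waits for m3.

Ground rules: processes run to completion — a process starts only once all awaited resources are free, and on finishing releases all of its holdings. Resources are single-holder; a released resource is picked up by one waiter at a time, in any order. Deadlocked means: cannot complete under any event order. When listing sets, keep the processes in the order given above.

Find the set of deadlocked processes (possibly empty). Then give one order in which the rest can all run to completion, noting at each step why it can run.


No process is deadlocked.
Key observation: the waits form no ring: some process can always run, and its releases unblock the others one by one.
The rest can finish in the order J4, J3, J2, J5, J7, J1.
Verifying each step:
  run J4 (it waits on nothing); releases m3 and m17
  J3: everything it awaited (m3) is free; runs, freeing m7 and m2
  J2: everything it awaited (m7 and m17) is free; runs, freeing m10 and m5
  run J5 (it waits on nothing); releases m11
  run J7 (it waits on nothing); releases m8 and m12
  J1: everything it awaited (m3, m10, m2 and m12) is free; runs, freeing m16


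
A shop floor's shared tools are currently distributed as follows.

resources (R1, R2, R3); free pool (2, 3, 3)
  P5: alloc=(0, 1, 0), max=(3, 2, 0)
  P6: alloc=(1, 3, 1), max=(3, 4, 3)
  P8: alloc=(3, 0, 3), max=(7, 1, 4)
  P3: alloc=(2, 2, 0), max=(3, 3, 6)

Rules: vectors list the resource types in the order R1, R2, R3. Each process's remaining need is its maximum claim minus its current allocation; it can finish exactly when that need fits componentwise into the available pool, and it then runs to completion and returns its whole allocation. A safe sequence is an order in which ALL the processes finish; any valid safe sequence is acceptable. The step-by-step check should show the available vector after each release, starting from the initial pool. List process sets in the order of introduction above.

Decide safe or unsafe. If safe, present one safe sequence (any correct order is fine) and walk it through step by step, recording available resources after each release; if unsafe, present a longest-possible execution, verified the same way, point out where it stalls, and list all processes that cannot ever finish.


UNSAFE — no complete ordering exists.
Key observation: after P6, P5 the pool peaks at (3, 7, 4), and each blocked process is short somewhere: P8 on R1; P3 on R3.
Going as far as possible: P6, P5; after that, nothing fits. Walking it through:
  pool = (2, 3, 3)
  run P6 (needs (2, 1, 2), free (2, 3, 3)); after release of (1, 3, 1) the pool is (3, 6, 4)
  run P5 (needs (3, 1, 0), free (3, 6, 4)); after release of (0, 1, 0) the pool is (3, 7, 4)
  P8 still needs (4, 1, 1) but only (3, 7, 4) is free — short on R1
  P3 still needs (1, 1, 6) but only (3, 7, 4) is free — short on R3
Never able to finish: P8 and P3.


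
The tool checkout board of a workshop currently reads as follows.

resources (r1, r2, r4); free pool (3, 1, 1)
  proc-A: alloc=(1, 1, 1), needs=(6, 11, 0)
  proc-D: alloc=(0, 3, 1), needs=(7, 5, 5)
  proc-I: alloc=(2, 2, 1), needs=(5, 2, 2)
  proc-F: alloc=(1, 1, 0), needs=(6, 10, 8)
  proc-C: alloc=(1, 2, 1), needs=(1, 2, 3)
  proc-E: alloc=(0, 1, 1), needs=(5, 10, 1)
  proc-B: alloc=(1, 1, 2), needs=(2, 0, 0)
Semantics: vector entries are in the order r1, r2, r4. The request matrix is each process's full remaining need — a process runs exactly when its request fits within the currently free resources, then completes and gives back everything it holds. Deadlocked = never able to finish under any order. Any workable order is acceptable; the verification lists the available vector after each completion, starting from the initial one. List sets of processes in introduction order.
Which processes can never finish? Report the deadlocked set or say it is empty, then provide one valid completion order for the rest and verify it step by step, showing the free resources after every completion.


Deadlocked set: proc-A, proc-F and proc-E.
Key observation: after proc-B, proc-C, proc-I, proc-D complete, (7, 9, 6) is the best the pool ever gets, yet each leftover process wants more r2.
A valid finishing order for the others: proc-B, proc-C, proc-I, proc-D. Walking it through:
  pool = (3, 1, 1)
  run proc-B (needs (2, 0, 0), free (3, 1, 1)); after release of (1, 1, 2) the pool is (4, 2, 3)
  run proc-C (needs (1, 2, 3), free (4, 2, 3)); after release of (1, 2, 1) the pool is (5, 4, 4)
  run proc-I (needs (5, 2, 2), free (5, 4, 4)); after release of (2, 2, 1) the pool is (7, 6, 5)
  run proc-D (needs (7, 5, 5), free (7, 6, 5)); after release of (0, 3, 1) the pool is (7, 9, 6)
None of the blocked processes ever fits:
  blocked: proc-A wants (6, 11, 0), pool (7, 9, 6) — not enough r2
  blocked: proc-F wants (6, 10, 8), pool (7, 9, 6) — not enough r2 and r4
  blocked: proc-E wants (5, 10, 1), pool (7, 9, 6) — not enough r2
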